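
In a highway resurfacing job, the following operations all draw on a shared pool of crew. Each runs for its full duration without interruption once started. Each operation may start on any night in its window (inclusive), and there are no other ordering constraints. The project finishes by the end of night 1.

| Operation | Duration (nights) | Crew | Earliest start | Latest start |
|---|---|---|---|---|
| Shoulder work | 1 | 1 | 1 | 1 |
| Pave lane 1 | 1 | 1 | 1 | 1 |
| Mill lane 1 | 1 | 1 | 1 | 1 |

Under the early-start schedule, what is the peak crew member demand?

3

Early-start schedule: Shoulder work@1, Pave lane 1@1, Mill lane 1@1.
Load per night: night 1: 3.
Peak is 3.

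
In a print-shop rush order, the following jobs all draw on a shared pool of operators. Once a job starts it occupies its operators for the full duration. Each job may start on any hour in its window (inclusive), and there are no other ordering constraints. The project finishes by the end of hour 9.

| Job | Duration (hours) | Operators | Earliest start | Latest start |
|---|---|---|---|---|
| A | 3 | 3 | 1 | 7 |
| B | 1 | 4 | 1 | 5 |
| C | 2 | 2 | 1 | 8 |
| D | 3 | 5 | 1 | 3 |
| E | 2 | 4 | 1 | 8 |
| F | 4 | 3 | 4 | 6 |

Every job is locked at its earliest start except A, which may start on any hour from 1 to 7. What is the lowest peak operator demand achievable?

A@1: h1:18  h2:14  h3:8  h4:3  h5:3  h6:3  h7:3  h8:0  h9:0 → peak 18
A@2: h1:15  h2:14  h3:8  h4:6  h5:3  h6:3  h7:3  h8:0  h9:0 → peak 15
A@3: h1:15  h2:11  h3:8  h4:6  h5:6  h6:3  h7:3  h8:0  h9:0 → peak 15
A@4: h1:15  h2:11  h3:5  h4:6  h5:6  h6:6  h7:3  h8:0  h9:0 → peak 15
A@5: h1:15  h2:11  h3:5  h4:3  h5:6  h6:6  h7:6  h8:0  h9:0 → peak 15
A@6: h1:15  h2:11  h3:5  h4:3  h5:3  h6:6  h7:6  h8:3  h9:0 → peak 15
A@7: h1:15  h2:11  h3:5  h4:3  h5:3  h6:3  h7:6  h8:3  h9:3 → peak 15
Best is A@2, peak 15.

15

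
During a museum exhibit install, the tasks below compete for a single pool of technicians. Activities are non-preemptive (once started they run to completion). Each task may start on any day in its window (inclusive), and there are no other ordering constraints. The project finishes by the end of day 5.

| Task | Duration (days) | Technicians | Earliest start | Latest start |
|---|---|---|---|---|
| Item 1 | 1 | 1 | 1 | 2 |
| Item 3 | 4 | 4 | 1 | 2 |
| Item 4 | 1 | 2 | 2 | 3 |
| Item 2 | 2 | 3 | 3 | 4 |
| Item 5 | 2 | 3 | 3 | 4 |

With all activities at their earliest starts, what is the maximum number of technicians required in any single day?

Early-start schedule: Item 1@1, Item 3@1, Item 4@2, Item 2@3, Item 5@3.
Load per day: day 1: 5, day 2: 6, day 3: 10, day 4: 10, day 5: 0.
Peak is 10.

10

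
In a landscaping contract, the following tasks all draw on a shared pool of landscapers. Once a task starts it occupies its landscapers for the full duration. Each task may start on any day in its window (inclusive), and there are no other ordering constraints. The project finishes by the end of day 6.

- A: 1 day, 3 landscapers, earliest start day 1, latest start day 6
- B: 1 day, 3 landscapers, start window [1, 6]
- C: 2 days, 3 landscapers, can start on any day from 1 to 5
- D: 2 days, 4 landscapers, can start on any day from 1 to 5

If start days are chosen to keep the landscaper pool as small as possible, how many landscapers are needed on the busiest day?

Early-start (A@1, B@1, C@1, D@1) gives peak 13: d1:13  d2:7  d3:0  d4:0  d5:0  d6:0.
Shift B→2, C→3, D→5.
Schedule A@1, B@2, C@3, D@5: d1:3  d2:3  d3:3  d4:3  d5:4  d6:4 — peak 4.
Total landscaper-days = 20 over 6 days ⇒ peak ≥ ⌈20/6⌉ = 4, so 4 is optimal.

4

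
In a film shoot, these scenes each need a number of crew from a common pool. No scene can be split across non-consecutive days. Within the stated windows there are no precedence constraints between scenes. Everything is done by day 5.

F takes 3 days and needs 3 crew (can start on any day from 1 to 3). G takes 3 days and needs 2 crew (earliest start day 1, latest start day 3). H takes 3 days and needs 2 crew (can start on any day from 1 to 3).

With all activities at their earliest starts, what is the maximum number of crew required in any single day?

7

Early-start schedule: F@1, G@1, H@1.
Load per day: day 1: 7, day 2: 7, day 3: 7, day 4: 0, day 5: 0.
Peak is 7.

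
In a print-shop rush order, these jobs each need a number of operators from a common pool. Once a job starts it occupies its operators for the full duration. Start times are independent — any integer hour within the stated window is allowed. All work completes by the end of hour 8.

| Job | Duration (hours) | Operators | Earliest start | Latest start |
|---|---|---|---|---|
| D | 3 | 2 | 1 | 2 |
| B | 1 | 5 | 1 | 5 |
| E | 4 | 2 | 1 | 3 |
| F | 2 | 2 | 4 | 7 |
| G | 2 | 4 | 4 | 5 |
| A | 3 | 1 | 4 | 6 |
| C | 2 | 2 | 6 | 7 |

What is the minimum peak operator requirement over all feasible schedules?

6

Early-start (D@1, B@1, E@1, F@4, G@4, A@4, C@6) gives peak 9: h1:9  h2:4  h3:4  h4:9  h5:7  h6:3  h7:2  h8:0.
Shift D→2, E→2, F→7, G→5, A→6, C→7.
Schedule D@2, B@1, E@2, F@7, G@5, A@6, C@7: h1:5  h2:4  h3:4  h4:4  h5:6  h6:5  h7:5  h8:5 — peak 6.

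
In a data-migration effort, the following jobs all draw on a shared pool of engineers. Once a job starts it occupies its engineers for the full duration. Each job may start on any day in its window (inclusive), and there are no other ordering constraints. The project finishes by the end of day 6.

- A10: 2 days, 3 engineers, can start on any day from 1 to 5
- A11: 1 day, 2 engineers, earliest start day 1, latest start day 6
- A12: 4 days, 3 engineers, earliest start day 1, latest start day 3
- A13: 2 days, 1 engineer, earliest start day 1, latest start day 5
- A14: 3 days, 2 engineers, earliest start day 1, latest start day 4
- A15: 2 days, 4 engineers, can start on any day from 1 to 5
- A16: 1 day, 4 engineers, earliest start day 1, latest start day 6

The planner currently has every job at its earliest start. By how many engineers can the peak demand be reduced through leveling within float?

Early-start peak: d1:19  d2:13  d3:5  d4:3  d5:0  d6:0 ⇒ 19.
Leveled (A10@1, A11@1, A12@3, A13@2, A14@1, A15@4, A16@6): d1:7  d2:6  d3:6  d4:7  d5:7  d6:7 ⇒ 7.
Reduction 19 − 7 = 12.

12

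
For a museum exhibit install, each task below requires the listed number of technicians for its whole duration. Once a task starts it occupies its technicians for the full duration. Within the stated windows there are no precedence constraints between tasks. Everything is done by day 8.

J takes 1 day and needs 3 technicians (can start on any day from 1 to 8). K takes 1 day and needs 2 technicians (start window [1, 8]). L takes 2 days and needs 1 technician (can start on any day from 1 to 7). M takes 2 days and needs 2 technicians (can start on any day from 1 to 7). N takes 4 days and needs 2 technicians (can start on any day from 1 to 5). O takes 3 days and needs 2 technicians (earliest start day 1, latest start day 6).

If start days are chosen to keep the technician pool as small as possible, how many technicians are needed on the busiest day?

4

Early-start (J@1, K@1, L@1, M@1, N@1, O@1) gives peak 12: d1:12  d2:7  d3:4  d4:2  d5:0  d6:0  d7:0  d8:0.
Shift K→2, M→3, N→3, O→5.
Schedule J@1, K@2, L@1, M@3, N@3, O@5: d1:4  d2:3  d3:4  d4:4  d5:4  d6:4  d7:2  d8:0 — peak 4.
Total technician-days = 25 over 8 days ⇒ peak ≥ ⌈25/8⌉ = 4, so 4 is optimal.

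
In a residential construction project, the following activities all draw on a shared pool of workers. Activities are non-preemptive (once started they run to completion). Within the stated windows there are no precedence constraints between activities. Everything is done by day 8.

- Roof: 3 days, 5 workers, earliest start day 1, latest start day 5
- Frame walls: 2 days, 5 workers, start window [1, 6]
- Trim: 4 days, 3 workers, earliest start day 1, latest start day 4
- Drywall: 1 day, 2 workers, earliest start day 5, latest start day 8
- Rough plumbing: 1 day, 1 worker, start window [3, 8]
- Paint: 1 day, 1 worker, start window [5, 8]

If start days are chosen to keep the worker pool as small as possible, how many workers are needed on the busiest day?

Early-start (Roof@1, Frame walls@1, Trim@1, Drywall@5, Rough plumbing@3, Paint@5) gives peak 13: d1:13  d2:13  d3:9  d4:3  d5:3  d6:0  d7:0  d8:0.
Shift Frame walls→4, Rough plumbing→5, Paint→6.
Schedule Roof@1, Frame walls@4, Trim@1, Drywall@5, Rough plumbing@5, Paint@6: d1:8  d2:8  d3:8  d4:8  d5:8  d6:1  d7:0  d8:0 — peak 8.

8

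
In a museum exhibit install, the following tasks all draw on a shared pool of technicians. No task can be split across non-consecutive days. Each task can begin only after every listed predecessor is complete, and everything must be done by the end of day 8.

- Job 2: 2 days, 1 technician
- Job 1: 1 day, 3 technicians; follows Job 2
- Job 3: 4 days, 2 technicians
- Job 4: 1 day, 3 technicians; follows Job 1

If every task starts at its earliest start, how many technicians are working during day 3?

5

At early start, day 3 has: Job 1, Job 3.
Demand: 3 + 2 = 5.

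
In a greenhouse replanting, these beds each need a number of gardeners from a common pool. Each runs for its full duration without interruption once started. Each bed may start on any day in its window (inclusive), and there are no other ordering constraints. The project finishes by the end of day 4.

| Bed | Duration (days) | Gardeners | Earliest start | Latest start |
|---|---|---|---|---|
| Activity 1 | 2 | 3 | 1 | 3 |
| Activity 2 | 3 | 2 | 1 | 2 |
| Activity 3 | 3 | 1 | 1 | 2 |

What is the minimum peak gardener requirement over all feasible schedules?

6

Schedule Activity 1@1, Activity 2@1, Activity 3@1: d1:6  d2:6  d3:3  d4:0 — peak 6.
No arrangement of the 12 feasible schedules does better.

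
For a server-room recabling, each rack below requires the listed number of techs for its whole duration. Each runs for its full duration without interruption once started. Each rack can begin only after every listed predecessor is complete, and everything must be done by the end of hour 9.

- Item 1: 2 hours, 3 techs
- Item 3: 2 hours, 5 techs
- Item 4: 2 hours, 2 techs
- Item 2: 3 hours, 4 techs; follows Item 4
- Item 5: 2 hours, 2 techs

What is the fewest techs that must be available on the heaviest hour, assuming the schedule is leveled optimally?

5

Early-start (Item 1@1, Item 3@1, Item 4@1, Item 2@3, Item 5@1) gives peak 12: h1:12  h2:12  h3:4  h4:4  h5:4  h6:0  h7:0  h8:0  h9:0.
Shift Item 3→3, Item 2→5, Item 5→8.
Schedule Item 1@1, Item 3@3, Item 4@1, Item 2@5, Item 5@8: h1:5  h2:5  h3:5  h4:5  h5:4  h6:4  h7:4  h8:2  h9:2 — peak 5.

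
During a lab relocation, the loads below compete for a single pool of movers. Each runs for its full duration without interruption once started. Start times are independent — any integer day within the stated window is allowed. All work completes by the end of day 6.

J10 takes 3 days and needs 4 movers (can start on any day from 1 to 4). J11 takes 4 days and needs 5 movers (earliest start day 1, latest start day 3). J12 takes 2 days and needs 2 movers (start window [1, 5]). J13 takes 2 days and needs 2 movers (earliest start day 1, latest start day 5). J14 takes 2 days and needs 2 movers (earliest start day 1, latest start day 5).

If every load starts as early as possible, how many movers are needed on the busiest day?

Early-start schedule: J10@1, J11@1, J12@1, J13@1, J14@1.
Load per day: day 1: 15, day 2: 15, day 3: 9, day 4: 5, day 5: 0, day 6: 0.
Peak is 15.

15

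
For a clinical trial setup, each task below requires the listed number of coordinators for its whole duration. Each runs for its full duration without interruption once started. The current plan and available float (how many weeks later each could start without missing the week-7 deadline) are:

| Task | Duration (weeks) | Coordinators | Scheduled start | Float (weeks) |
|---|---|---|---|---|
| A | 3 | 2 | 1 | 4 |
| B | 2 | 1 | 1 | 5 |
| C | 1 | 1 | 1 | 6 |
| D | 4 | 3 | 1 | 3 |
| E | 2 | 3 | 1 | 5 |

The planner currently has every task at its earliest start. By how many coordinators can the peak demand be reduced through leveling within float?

5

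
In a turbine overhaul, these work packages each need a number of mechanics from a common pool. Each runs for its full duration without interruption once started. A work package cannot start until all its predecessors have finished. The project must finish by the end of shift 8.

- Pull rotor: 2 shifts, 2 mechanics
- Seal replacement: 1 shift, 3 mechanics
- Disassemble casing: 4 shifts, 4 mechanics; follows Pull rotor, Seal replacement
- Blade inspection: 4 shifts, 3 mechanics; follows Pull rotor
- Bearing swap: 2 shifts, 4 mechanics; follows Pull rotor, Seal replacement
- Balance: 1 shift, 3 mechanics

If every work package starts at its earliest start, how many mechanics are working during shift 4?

At early start, shift 4 has: Disassemble casing, Blade inspection, Bearing swap.
Demand: 4 + 3 + 4 = 11.

11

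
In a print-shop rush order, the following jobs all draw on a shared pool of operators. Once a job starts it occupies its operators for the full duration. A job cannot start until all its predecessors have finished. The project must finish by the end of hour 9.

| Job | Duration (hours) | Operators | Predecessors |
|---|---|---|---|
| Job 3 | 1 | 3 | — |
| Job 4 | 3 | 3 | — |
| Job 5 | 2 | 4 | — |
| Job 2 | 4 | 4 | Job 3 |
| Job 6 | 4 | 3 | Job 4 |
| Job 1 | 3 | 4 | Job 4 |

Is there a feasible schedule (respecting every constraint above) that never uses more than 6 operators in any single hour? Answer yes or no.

no

Total operator-hours = 60; over 9 hours the average is 60/9 > 6, so some hour must exceed 6.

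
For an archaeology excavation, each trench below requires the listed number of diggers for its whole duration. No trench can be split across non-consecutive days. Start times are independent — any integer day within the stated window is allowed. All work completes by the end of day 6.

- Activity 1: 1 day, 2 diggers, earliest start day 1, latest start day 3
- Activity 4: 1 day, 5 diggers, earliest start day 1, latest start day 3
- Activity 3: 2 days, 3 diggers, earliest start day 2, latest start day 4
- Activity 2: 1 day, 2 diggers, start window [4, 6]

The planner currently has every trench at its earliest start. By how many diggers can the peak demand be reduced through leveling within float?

2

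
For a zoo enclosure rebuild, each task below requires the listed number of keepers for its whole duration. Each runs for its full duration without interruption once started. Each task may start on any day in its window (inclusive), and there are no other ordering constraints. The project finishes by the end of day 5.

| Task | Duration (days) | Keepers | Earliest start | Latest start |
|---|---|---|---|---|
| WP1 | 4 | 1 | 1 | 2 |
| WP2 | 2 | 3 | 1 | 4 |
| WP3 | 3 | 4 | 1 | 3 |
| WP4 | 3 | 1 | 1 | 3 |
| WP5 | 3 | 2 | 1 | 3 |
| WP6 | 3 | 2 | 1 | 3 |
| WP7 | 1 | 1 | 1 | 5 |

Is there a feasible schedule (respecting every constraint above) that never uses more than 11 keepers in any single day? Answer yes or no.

Schedule WP1@1, WP2@1, WP3@1, WP4@1, WP5@3, WP6@3, WP7@1: d1:10  d2:9  d3:10  d4:5  d5:4 — peak 10 ≤ 11.

yes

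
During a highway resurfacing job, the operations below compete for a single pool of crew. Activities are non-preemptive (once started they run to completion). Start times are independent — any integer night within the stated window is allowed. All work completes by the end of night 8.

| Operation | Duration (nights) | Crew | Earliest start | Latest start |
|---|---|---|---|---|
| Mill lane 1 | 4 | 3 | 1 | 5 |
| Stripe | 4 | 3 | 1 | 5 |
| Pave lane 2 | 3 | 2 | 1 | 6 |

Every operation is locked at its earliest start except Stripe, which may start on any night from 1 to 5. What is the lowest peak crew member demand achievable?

Stripe@1: n1:8  n2:8  n3:8  n4:6  n5:0  n6:0  n7:0  n8:0 → peak 8
Stripe@2: n1:5  n2:8  n3:8  n4:6  n5:3  n6:0  n7:0  n8:0 → peak 8
Stripe@3: n1:5  n2:5  n3:8  n4:6  n5:3  n6:3  n7:0  n8:0 → peak 8
Stripe@4: n1:5  n2:5  n3:5  n4:6  n5:3  n6:3  n7:3  n8:0 → peak 6
Stripe@5: n1:5  n2:5  n3:5  n4:3  n5:3  n6:3  n7:3  n8:3 → peak 5
Best is Stripe@5, peak 5.

5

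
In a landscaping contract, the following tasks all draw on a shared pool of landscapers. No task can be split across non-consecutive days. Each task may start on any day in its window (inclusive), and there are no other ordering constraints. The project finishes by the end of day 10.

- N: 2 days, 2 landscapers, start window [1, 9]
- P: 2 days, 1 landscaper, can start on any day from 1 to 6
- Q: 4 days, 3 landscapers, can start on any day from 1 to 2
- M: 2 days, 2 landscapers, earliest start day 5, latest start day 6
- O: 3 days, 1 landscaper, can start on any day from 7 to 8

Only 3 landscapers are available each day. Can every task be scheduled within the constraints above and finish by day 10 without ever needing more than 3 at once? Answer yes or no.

yes

Schedule N@7, P@5, Q@1, M@5, O@7: d1:3  d2:3  d3:3  d4:3  d5:3  d6:3  d7:3  d8:3  d9:1  d10:0 — peak 3 ≤ 3.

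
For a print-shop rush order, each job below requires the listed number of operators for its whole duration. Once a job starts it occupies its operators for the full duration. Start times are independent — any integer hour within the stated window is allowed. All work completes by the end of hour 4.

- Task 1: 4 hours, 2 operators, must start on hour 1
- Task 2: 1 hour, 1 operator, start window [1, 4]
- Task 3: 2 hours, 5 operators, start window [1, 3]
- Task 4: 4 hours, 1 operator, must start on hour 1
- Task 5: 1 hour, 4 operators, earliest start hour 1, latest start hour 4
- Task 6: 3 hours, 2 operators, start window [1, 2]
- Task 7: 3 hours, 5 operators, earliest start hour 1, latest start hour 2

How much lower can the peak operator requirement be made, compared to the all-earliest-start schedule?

5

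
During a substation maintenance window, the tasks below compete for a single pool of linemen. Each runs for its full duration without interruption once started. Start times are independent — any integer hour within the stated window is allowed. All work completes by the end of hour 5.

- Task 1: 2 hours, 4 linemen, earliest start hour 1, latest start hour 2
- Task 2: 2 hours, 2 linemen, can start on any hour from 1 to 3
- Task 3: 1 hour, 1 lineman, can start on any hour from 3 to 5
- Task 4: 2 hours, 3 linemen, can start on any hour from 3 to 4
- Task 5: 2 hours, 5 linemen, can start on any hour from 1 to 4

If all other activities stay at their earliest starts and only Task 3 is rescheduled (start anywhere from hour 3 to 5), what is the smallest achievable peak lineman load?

Task 3@3: h1:11  h2:11  h3:4  h4:3  h5:0 → peak 11
Task 3@4: h1:11  h2:11  h3:3  h4:4  h5:0 → peak 11
Task 3@5: h1:11  h2:11  h3:3  h4:3  h5:1 → peak 11
Best is Task 3@3, peak 11.

11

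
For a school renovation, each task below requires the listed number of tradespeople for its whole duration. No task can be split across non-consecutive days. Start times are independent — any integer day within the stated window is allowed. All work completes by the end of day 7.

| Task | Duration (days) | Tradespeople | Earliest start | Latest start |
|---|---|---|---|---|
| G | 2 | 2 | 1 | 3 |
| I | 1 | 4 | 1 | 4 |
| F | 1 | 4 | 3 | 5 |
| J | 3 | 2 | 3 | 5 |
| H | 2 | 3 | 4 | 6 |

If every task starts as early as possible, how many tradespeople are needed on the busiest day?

Early-start schedule: G@1, I@1, F@3, J@3, H@4.
Load per day: day 1: 6, day 2: 2, day 3: 6, day 4: 5, day 5: 5, day 6: 0, day 7: 0.
Peak is 6.

6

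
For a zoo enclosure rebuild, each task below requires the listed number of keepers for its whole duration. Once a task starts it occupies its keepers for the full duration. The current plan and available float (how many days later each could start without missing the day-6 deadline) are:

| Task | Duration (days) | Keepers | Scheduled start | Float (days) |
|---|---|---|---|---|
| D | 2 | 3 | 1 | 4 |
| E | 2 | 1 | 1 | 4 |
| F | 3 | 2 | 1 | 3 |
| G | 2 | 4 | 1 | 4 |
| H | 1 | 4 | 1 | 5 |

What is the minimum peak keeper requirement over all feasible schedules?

5

Early-start (D@1, E@1, F@1, G@1, H@1) gives peak 14: d1:14  d2:10  d3:2  d4:0  d5:0  d6:0.
Shift E→3, G→4, H→6.
Schedule D@1, E@3, F@1, G@4, H@6: d1:5  d2:5  d3:3  d4:5  d5:4  d6:4 — peak 5.
Total keeper-days = 26 over 6 days ⇒ peak ≥ ⌈26/6⌉ = 5, so 5 is optimal.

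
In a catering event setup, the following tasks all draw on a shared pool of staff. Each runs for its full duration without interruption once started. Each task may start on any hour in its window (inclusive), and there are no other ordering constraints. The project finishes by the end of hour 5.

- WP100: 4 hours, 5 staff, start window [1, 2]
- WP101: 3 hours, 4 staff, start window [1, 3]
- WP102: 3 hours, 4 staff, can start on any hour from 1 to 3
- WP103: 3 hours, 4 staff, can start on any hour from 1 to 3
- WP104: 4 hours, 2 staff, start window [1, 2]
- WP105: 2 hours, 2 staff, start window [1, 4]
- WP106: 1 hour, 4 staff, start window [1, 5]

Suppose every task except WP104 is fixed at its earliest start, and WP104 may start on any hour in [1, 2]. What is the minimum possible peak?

WP104@1: h1:25  h2:21  h3:19  h4:7  h5:0 → peak 25
WP104@2: h1:23  h2:21  h3:19  h4:7  h5:2 → peak 23
Best is WP104@2, peak 23.

23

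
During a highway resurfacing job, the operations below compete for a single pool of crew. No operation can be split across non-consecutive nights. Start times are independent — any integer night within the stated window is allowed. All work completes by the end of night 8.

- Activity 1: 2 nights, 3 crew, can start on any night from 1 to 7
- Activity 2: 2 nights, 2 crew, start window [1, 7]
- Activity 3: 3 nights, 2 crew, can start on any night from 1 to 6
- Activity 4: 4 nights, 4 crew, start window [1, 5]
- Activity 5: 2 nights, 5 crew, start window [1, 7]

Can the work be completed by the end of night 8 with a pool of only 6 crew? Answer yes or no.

Schedule Activity 1@1, Activity 2@1, Activity 3@3, Activity 4@3, Activity 5@7: n1:5  n2:5  n3:6  n4:6  n5:6  n6:4  n7:5  n8:5 — peak 6 ≤ 6.

yes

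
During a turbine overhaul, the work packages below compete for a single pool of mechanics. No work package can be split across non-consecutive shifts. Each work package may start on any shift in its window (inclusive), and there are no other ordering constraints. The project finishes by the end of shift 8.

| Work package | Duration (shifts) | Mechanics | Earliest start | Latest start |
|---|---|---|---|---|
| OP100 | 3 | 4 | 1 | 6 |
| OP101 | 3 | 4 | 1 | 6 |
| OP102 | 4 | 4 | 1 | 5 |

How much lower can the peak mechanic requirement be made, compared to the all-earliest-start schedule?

4

Early-start peak: s1:12  s2:12  s3:12  s4:4  s5:0  s6:0  s7:0  s8:0 ⇒ 12.
Leveled (OP100@1, OP101@1, OP102@4): s1:8  s2:8  s3:8  s4:4  s5:4  s6:4  s7:4  s8:0 ⇒ 8.
Reduction 12 − 8 = 4.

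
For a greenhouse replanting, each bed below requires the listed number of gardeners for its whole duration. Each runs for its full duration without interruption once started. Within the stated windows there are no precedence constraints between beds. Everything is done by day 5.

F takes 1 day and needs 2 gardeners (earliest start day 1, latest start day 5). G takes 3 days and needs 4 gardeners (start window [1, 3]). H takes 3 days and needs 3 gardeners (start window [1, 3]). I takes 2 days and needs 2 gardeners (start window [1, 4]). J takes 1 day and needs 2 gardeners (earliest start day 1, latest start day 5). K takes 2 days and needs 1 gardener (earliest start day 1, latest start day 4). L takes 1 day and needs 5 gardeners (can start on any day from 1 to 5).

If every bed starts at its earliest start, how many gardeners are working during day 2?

10

At early start, day 2 has: G, H, I, K.
Demand: 4 + 3 + 2 + 1 = 10.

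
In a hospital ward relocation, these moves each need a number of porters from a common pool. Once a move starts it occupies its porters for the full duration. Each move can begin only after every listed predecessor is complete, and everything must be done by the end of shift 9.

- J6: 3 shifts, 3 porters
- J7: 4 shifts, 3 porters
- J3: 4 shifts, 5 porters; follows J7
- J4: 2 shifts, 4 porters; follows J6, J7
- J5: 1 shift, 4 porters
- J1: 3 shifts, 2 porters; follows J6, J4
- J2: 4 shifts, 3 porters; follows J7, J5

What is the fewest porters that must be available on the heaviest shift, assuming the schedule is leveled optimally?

12

Schedule J6@1, J7@1, J3@5, J4@5, J5@1, J1@7, J2@5: s1:10  s2:6  s3:6  s4:3  s5:12  s6:12  s7:10  s8:10  s9:2 — peak 12.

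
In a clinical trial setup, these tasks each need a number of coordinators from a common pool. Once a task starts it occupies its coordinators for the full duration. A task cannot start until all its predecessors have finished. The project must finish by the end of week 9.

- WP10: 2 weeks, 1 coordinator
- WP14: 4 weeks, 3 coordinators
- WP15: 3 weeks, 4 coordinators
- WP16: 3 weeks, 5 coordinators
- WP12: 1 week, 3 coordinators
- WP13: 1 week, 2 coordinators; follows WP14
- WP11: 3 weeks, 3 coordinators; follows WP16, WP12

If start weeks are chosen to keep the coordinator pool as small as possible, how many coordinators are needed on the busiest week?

Early-start (WP10@1, WP14@1, WP15@1, WP16@1, WP12@1, WP13@5, WP11@4) gives peak 16: w1:16  w2:13  w3:12  w4:6  w5:5  w6:3  w7:0  w8:0  w9:0.
Shift WP14→5, WP15→4, WP12→4, WP13→9, WP11→7.
Schedule WP10@1, WP14@5, WP15@4, WP16@1, WP12@4, WP13@9, WP11@7: w1:6  w2:6  w3:5  w4:7  w5:7  w6:7  w7:6  w8:6  w9:5 — peak 7.
Total coordinator-weeks = 55 over 9 weeks ⇒ peak ≥ ⌈55/9⌉ = 7, so 7 is optimal.

7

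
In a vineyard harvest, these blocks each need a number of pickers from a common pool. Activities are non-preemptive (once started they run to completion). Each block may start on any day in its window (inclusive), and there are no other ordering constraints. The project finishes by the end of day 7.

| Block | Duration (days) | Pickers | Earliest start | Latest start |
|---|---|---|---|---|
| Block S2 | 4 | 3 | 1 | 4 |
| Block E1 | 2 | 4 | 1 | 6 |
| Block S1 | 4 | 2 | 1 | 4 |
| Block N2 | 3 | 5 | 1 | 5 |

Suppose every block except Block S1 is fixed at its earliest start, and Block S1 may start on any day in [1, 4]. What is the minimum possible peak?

Block S1@1: d1:14  d2:14  d3:10  d4:5  d5:0  d6:0  d7:0 → peak 14
Block S1@2: d1:12  d2:14  d3:10  d4:5  d5:2  d6:0  d7:0 → peak 14
Block S1@3: d1:12  d2:12  d3:10  d4:5  d5:2  d6:2  d7:0 → peak 12
Block S1@4: d1:12  d2:12  d3:8  d4:5  d5:2  d6:2  d7:2 → peak 12
Best is Block S1@3, peak 12.

12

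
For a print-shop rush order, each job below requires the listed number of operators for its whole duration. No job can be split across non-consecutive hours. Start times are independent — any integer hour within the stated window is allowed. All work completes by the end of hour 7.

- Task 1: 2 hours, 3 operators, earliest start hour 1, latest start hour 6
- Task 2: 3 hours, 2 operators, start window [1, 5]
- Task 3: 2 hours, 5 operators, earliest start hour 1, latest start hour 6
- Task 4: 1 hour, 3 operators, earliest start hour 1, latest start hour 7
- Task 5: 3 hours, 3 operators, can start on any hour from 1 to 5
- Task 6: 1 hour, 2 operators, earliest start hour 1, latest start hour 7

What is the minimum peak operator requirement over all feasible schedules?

Early-start (Task 1@1, Task 2@1, Task 3@1, Task 4@1, Task 5@1, Task 6@1) gives peak 18: h1:18  h2:13  h3:5  h4:0  h5:0  h6:0  h7:0.
Shift Task 3→6, Task 4→4, Task 5→3, Task 6→5.
Schedule Task 1@1, Task 2@1, Task 3@6, Task 4@4, Task 5@3, Task 6@5: h1:5  h2:5  h3:5  h4:6  h5:5  h6:5  h7:5 — peak 6.
Total operator-hours = 36 over 7 hours ⇒ peak ≥ ⌈36/7⌉ = 6, so 6 is optimal.

6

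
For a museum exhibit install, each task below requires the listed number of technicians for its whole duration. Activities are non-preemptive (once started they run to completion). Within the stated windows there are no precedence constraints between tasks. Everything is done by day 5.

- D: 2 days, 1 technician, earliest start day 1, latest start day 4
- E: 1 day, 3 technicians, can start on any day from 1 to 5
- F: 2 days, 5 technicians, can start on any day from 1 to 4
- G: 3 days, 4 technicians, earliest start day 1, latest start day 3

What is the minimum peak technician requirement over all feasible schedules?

7

Early-start (D@1, E@1, F@1, G@1) gives peak 13: d1:13  d2:10  d3:4  d4:0  d5:0.
Shift E→3, G→3.
Schedule D@1, E@3, F@1, G@3: d1:6  d2:6  d3:7  d4:4  d5:4 — peak 7.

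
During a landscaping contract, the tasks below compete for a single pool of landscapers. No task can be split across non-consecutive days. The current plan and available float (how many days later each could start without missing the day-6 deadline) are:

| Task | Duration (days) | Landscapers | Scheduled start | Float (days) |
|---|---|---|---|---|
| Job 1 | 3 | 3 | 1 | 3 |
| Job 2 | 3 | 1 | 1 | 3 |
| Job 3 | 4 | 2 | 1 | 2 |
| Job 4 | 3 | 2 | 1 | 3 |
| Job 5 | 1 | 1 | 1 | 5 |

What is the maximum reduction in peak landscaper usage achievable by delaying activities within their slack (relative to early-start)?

4

Early-start peak: d1:9  d2:8  d3:8  d4:2  d5:0  d6:0 ⇒ 9.
Leveled (Job 1@1, Job 2@4, Job 3@1, Job 4@4, Job 5@5): d1:5  d2:5  d3:5  d4:5  d5:4  d6:3 ⇒ 5.
Reduction 9 − 5 = 4.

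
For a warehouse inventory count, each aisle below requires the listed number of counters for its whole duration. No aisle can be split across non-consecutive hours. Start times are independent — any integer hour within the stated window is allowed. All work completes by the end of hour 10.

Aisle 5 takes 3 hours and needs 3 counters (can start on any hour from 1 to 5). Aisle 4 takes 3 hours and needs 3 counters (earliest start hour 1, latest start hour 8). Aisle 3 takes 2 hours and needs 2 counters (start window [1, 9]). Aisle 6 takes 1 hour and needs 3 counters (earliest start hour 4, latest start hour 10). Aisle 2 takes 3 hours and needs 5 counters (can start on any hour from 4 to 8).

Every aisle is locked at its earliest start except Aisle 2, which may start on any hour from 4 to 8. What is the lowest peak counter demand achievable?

Aisle 2@4: h1:8  h2:8  h3:6  h4:8  h5:5  h6:5  h7:0  h8:0  h9:0  h10:0 → peak 8
Aisle 2@5: h1:8  h2:8  h3:6  h4:3  h5:5  h6:5  h7:5  h8:0  h9:0  h10:0 → peak 8
Aisle 2@6: h1:8  h2:8  h3:6  h4:3  h5:0  h6:5  h7:5  h8:5  h9:0  h10:0 → peak 8
Aisle 2@7: h1:8  h2:8  h3:6  h4:3  h5:0  h6:0  h7:5  h8:5  h9:5  h10:0 → peak 8
Aisle 2@8: h1:8  h2:8  h3:6  h4:3  h5:0  h6:0  h7:0  h8:5  h9:5  h10:5 → peak 8
Best is Aisle 2@4, peak 8.

8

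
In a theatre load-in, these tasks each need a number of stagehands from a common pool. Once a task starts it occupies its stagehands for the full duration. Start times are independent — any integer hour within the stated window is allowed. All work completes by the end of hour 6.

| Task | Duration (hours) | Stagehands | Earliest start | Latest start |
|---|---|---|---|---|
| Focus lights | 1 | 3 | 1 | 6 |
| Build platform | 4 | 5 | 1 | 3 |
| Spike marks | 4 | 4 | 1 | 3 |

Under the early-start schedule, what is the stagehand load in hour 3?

At early start, hour 3 has: Build platform, Spike marks.
Demand: 5 + 4 = 9.

9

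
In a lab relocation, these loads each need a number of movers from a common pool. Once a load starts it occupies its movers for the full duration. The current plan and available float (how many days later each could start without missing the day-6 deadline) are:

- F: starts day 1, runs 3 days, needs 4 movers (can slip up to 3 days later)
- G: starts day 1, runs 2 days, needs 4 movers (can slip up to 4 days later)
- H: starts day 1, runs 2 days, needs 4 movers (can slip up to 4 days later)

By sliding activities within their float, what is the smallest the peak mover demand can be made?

8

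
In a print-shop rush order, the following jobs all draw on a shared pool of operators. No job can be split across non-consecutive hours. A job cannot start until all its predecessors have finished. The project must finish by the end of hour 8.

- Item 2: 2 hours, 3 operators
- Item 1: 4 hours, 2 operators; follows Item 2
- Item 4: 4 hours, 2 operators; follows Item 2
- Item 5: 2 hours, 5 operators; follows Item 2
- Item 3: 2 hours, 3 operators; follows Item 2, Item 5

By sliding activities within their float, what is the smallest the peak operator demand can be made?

7

Early-start (Item 2@1, Item 1@3, Item 4@3, Item 5@3, Item 3@5) gives peak 9: h1:3  h2:3  h3:9  h4:9  h5:7  h6:7  h7:0  h8:0.
Shift Item 4→5.
Schedule Item 2@1, Item 1@3, Item 4@5, Item 5@3, Item 3@5: h1:3  h2:3  h3:7  h4:7  h5:7  h6:7  h7:2  h8:2 — peak 7.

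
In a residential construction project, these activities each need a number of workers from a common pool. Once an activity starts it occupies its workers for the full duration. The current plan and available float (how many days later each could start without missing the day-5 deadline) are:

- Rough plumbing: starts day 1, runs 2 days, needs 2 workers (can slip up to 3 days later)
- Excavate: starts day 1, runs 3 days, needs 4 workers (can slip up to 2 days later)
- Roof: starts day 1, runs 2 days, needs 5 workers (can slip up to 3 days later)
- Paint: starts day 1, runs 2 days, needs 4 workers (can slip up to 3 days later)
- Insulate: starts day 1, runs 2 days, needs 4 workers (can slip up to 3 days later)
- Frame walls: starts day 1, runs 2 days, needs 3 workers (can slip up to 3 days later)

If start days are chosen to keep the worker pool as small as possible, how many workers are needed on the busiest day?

Early-start (Rough plumbing@1, Excavate@1, Roof@1, Paint@1, Insulate@1, Frame walls@1) gives peak 22: d1:22  d2:22  d3:4  d4:0  d5:0.
Shift Paint→3, Insulate→4, Frame walls→3.
Schedule Rough plumbing@1, Excavate@1, Roof@1, Paint@3, Insulate@4, Frame walls@3: d1:11  d2:11  d3:11  d4:11  d5:4 — peak 11.

11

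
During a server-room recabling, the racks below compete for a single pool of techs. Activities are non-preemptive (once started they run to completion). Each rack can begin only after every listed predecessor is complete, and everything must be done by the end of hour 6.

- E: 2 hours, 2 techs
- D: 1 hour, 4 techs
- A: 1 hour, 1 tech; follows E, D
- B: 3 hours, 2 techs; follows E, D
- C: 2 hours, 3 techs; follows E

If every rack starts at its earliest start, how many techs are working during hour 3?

At early start, hour 3 has: A, B, C.
Demand: 1 + 2 + 3 = 6.

6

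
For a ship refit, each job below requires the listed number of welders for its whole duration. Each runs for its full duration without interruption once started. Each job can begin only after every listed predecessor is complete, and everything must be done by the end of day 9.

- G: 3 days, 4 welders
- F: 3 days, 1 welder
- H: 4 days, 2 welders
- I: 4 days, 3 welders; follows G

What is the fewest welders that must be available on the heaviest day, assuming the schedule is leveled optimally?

Early-start (G@1, F@1, H@1, I@4) gives peak 7: d1:7  d2:7  d3:7  d4:5  d5:3  d6:3  d7:3  d8:0  d9:0.
Shift H→4.
Schedule G@1, F@1, H@4, I@4: d1:5  d2:5  d3:5  d4:5  d5:5  d6:5  d7:5  d8:0  d9:0 — peak 5.

5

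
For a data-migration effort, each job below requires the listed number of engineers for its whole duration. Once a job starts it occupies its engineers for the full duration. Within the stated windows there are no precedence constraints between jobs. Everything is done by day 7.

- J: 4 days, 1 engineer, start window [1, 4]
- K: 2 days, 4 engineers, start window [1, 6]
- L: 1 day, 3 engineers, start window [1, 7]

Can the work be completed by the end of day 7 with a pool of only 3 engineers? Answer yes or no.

no

The minimum achievable peak is 4; 3 < 4, so no feasible schedule stays within the cap.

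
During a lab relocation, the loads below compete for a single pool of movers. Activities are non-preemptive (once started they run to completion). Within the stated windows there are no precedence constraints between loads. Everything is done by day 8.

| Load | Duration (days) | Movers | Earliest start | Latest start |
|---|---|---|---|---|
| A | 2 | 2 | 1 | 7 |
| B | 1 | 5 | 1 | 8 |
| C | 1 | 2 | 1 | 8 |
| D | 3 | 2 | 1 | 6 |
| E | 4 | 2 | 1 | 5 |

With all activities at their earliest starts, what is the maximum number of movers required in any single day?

Early-start schedule: A@1, B@1, C@1, D@1, E@1.
Load per day: day 1: 13, day 2: 6, day 3: 4, day 4: 2, day 5: 0, day 6: 0, day 7: 0, day 8: 0.
Peak is 13.

13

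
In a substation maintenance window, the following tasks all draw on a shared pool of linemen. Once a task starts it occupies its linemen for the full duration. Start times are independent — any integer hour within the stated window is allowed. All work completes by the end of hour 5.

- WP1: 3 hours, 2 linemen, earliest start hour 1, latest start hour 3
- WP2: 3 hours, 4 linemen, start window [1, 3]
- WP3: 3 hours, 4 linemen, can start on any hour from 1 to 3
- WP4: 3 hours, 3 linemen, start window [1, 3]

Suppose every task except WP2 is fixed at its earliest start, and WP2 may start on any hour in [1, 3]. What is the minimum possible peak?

WP2@1: h1:13  h2:13  h3:13  h4:0  h5:0 → peak 13
WP2@2: h1:9  h2:13  h3:13  h4:4  h5:0 → peak 13
WP2@3: h1:9  h2:9  h3:13  h4:4  h5:4 → peak 13
Best is WP2@1, peak 13.

13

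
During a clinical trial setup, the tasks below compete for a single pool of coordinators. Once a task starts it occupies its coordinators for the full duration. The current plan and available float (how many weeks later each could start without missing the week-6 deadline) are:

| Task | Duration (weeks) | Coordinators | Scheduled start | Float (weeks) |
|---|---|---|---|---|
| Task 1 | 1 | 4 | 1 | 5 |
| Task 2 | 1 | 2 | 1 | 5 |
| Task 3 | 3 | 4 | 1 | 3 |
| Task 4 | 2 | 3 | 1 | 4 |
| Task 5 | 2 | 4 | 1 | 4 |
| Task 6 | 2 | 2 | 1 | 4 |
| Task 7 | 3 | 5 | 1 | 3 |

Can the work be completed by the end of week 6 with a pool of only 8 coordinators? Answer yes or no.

no

Total coordinator-weeks = 51; over 6 weeks the average is 51/6 > 8, so some week must exceed 8.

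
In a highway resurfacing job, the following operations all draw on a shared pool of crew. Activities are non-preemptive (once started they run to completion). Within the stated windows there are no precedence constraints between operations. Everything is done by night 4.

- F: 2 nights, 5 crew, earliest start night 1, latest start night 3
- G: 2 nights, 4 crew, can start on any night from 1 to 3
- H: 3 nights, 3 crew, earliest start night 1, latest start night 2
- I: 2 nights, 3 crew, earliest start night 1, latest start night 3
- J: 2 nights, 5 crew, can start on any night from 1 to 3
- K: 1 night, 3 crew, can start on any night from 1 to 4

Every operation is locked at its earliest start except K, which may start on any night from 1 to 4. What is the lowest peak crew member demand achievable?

20

K@1: n1:23  n2:20  n3:3  n4:0 → peak 23
K@2: n1:20  n2:23  n3:3  n4:0 → peak 23
K@3: n1:20  n2:20  n3:6  n4:0 → peak 20
K@4: n1:20  n2:20  n3:3  n4:3 → peak 20
Best is K@3, peak 20.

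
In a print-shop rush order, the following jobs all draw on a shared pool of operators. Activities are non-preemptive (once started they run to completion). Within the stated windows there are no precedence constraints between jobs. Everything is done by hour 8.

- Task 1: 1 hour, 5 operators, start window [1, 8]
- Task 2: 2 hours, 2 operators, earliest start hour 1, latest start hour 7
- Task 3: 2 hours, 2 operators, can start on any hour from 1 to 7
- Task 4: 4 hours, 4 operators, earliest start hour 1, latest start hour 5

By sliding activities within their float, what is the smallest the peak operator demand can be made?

5

Early-start (Task 1@1, Task 2@1, Task 3@1, Task 4@1) gives peak 13: h1:13  h2:8  h3:4  h4:4  h5:0  h6:0  h7:0  h8:0.
Shift Task 2→2, Task 3→2, Task 4→4.
Schedule Task 1@1, Task 2@2, Task 3@2, Task 4@4: h1:5  h2:4  h3:4  h4:4  h5:4  h6:4  h7:4  h8:0 — peak 5.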